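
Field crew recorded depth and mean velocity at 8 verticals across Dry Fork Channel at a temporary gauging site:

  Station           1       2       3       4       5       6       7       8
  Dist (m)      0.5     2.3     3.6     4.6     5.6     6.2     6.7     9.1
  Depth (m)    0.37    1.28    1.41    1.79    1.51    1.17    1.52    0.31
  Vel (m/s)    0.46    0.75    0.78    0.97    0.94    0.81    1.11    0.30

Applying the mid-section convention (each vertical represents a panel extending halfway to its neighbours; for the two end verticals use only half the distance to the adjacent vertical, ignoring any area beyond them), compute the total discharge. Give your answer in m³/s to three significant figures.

w_1 = (2.3 − 0.5)/2 = 0.9 m; q_1 = 0.46 × 0.37 × 0.9 = 0.1532 m³/s
w_2 = (3.6 − 0.5)/2 = 1.55 m; q_2 = 0.75 × 1.28 × 1.55 = 1.488 m³/s
w_3 = (4.6 − 2.3)/2 = 1.15 m; q_3 = 0.78 × 1.41 × 1.15 = 1.265 m³/s
w_4 = (5.6 − 3.6)/2 = 1 m; q_4 = 0.97 × 1.79 × 1 = 1.736 m³/s
w_5 = (6.2 − 4.6)/2 = 0.8 m; q_5 = 0.94 × 1.51 × 0.8 = 1.136 m³/s
w_6 = (6.7 − 5.6)/2 = 0.55 m; q_6 = 0.81 × 1.17 × 0.55 = 0.5212 m³/s
w_7 = (9.1 − 6.2)/2 = 1.45 m; q_7 = 1.11 × 1.52 × 1.45 = 2.446 m³/s
w_8 = (9.1 − 6.7)/2 = 1.2 m; q_8 = 0.30 × 0.31 × 1.2 = 0.1116 m³/s
Q = Σ qᵢ = 8.857 m³/s

8.86 m³/s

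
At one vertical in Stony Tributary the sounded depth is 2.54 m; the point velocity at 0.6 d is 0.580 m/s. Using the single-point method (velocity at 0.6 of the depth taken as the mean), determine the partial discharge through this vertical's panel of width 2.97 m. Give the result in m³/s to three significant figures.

v̄ = v₀.₆ = 0.580 m/s
q = v̄ × d × w = 0.5800 × 2.54 × 2.97 = 4.375 m³/s

4.38 m³/s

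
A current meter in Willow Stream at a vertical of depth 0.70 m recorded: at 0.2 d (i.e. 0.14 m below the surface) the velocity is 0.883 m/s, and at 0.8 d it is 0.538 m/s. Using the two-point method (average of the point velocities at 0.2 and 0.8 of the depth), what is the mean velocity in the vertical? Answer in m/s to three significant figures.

v̄ = (0.883 + 0.538) / 2 = 0.7105 m/s

0.711 m/s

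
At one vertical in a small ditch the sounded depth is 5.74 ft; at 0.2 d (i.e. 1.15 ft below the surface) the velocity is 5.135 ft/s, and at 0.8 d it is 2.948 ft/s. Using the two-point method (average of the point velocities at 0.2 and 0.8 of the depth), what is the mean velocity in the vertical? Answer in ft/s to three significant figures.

4.04 ft/s

v̄ = (5.135 + 2.948) / 2 = 4.042 ft/s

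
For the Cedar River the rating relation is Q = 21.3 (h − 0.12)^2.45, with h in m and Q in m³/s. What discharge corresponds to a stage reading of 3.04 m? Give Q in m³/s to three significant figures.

294 m³/s

Q = 21.3 × (3.04 − 0.12)^2.45 = 21.3 × 2.92^2.45 = 294.1 m³/s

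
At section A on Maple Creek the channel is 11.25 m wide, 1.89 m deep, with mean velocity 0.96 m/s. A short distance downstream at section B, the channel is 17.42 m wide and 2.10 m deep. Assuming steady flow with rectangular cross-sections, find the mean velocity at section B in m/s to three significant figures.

0.558 m/s

Q = A₁V₁ = (11.25×1.89) × 0.96 = 20.41 m³/s
A₂ = 17.42 × 2.10 = 36.58 m²
V₂ = Q/A₂ = 20.41/36.58 = 0.5580 m/s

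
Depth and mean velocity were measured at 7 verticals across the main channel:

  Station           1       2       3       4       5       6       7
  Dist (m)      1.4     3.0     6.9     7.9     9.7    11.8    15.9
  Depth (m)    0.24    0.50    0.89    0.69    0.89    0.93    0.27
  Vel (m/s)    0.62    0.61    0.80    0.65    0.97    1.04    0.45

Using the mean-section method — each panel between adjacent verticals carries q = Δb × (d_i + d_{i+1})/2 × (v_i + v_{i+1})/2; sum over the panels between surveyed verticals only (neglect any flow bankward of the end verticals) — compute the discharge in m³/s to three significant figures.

7.75 m³/s

Panel 1-2: Δb = 1.6 m, d̄ = (0.24+0.50)/2 = 0.37, v̄ = (0.62+0.61)/2 = 0.615 → q = 1.6×0.37×0.615 = 0.3641 m³/s
Panel 2-3: Δb = 3.9 m, d̄ = (0.50+0.89)/2 = 0.695, v̄ = (0.61+0.80)/2 = 0.705 → q = 3.9×0.695×0.705 = 1.911 m³/s
Panel 3-4: Δb = 1 m, d̄ = (0.89+0.69)/2 = 0.79, v̄ = (0.80+0.65)/2 = 0.725 → q = 1×0.79×0.725 = 0.5728 m³/s
Panel 4-5: Δb = 1.8 m, d̄ = (0.69+0.89)/2 = 0.79, v̄ = (0.65+0.97)/2 = 0.81 → q = 1.8×0.79×0.81 = 1.152 m³/s
Panel 5-6: Δb = 2.1 m, d̄ = (0.89+0.93)/2 = 0.91, v̄ = (0.97+1.04)/2 = 1.005 → q = 2.1×0.91×1.005 = 1.921 m³/s
Panel 6-7: Δb = 4.1 m, d̄ = (0.93+0.27)/2 = 0.6, v̄ = (1.04+0.45)/2 = 0.745 → q = 4.1×0.6×0.745 = 1.833 m³/s
Q = Σ q = 7.753 m³/s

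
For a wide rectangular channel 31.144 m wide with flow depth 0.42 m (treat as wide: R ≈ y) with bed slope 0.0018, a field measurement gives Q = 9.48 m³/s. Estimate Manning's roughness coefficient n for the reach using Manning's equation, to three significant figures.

A = b·y = 31.144 × 0.42 = 13.08 m²
Wide channel: R ≈ y = 0.42 m
n = (1/Q)·A·R^(2/3)·S^(1/2) = (1/9.48) × 13.08 × 0.5608 × 0.04243 = 0.03283

0.0328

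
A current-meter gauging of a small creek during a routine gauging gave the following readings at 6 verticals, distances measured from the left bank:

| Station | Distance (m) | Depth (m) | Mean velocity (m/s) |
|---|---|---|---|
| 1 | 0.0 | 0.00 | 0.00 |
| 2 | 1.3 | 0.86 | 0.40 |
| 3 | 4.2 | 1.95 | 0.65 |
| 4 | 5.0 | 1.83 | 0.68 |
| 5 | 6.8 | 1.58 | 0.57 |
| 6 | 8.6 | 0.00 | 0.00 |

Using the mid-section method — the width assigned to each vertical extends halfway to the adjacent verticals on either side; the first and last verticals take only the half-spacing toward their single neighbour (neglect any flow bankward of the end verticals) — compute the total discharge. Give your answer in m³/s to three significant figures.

6.31 m³/s

w_2 = (4.2 − 0.0)/2 = 2.1 m; q_2 = 0.40 × 0.86 × 2.1 = 0.7224 m³/s
w_3 = (5.0 − 1.3)/2 = 1.85 m; q_3 = 0.65 × 1.95 × 1.85 = 2.345 m³/s
w_4 = (6.8 − 4.2)/2 = 1.3 m; q_4 = 0.68 × 1.83 × 1.3 = 1.618 m³/s
w_5 = (8.6 − 5.0)/2 = 1.8 m; q_5 = 0.57 × 1.58 × 1.8 = 1.621 m³/s
Stations 1, 6 contribute zero (depth or velocity is 0).
Q = Σ qᵢ = 6.306 m³/s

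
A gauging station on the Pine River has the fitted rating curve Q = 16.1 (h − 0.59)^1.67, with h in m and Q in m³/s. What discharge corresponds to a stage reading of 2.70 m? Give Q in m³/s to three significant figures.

56.0 m³/s

Q = 16.1 × (2.70 − 0.59)^1.67 = 16.1 × 2.11^1.67 = 56.02 m³/s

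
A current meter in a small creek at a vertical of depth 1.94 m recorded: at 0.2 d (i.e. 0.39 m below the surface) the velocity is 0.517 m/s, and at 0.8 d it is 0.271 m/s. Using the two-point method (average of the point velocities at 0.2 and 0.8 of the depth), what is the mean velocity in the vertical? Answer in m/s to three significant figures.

0.394 m/s

v̄ = (0.517 + 0.271) / 2 = 0.3940 m/s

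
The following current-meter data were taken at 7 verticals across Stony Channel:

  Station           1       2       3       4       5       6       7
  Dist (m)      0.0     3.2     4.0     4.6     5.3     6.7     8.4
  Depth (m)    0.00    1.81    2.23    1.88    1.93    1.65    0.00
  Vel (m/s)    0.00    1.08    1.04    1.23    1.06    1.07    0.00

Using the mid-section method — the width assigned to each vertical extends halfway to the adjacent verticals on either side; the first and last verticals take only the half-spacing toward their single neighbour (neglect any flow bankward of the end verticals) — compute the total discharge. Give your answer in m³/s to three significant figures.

w_2 = (4.0 − 0.0)/2 = 2 m; q_2 = 1.08 × 1.81 × 2 = 3.910 m³/s
w_3 = (4.6 − 3.2)/2 = 0.7 m; q_3 = 1.04 × 2.23 × 0.7 = 1.623 m³/s
w_4 = (5.3 − 4.0)/2 = 0.65 m; q_4 = 1.23 × 1.88 × 0.65 = 1.503 m³/s
w_5 = (6.7 − 4.6)/2 = 1.05 m; q_5 = 1.06 × 1.93 × 1.05 = 2.148 m³/s
w_6 = (8.4 − 5.3)/2 = 1.55 m; q_6 = 1.07 × 1.65 × 1.55 = 2.737 m³/s
Stations 1, 7 contribute zero (depth or velocity is 0).
Q = Σ qᵢ = 11.92 m³/s

11.9 m³/s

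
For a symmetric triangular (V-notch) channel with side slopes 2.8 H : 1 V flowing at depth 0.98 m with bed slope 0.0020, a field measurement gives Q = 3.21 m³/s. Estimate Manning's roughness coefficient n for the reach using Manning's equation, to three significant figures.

A = z·y² = 2.8×0.98² = 2.689 m²
P = 2y√(1+z²) = 2×0.98×√(1+2.8²) = 5.827 m
R = A/P = 2.689/5.827 = 0.4615 m
n = (1/Q)·A·R^(2/3)·S^(1/2) = (1/3.21) × 2.689 × 0.5972 × 0.04472 = 0.02237

0.0224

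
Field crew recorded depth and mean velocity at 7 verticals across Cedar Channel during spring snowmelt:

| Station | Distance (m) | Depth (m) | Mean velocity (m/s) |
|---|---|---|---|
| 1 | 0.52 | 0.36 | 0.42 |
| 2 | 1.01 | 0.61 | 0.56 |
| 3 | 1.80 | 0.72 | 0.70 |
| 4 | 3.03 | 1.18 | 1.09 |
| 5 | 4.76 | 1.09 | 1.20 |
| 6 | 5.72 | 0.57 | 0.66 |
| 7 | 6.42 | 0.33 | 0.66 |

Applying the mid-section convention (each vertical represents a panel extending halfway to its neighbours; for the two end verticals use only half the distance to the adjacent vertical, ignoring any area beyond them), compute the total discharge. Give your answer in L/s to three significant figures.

4820 L/s

w_1 = (1.01 − 0.52)/2 = 0.245 m; q_1 = 0.42 × 0.36 × 0.245 = 0.03704 m³/s
w_2 = (1.80 − 0.52)/2 = 0.64 m; q_2 = 0.56 × 0.61 × 0.64 = 0.2186 m³/s
w_3 = (3.03 − 1.01)/2 = 1.01 m; q_3 = 0.70 × 0.72 × 1.01 = 0.5090 m³/s
w_4 = (4.76 − 1.80)/2 = 1.48 m; q_4 = 1.09 × 1.18 × 1.48 = 1.904 m³/s
w_5 = (5.72 − 3.03)/2 = 1.345 m; q_5 = 1.20 × 1.09 × 1.345 = 1.759 m³/s
w_6 = (6.42 − 4.76)/2 = 0.83 m; q_6 = 0.66 × 0.57 × 0.83 = 0.3122 m³/s
w_7 = (6.42 − 5.72)/2 = 0.35 m; q_7 = 0.66 × 0.33 × 0.35 = 0.07623 m³/s
Q = Σ qᵢ = 4.816 m³/s
= 4.816 × 1000 = 4816 L/s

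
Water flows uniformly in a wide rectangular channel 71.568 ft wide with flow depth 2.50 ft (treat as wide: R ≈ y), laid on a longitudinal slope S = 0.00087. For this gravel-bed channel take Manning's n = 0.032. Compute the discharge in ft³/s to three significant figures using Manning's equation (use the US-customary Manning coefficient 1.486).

A = b·y = 71.568 × 2.50 = 178.9 ft²
Wide channel: R ≈ y = 2.50 ft
Q = (1.486/n)·A·R^(2/3)·S^(1/2) = (1.486/0.032) × 178.9 × 2.500^(2/3) × 0.00087^(1/2) = 451.4 ft³/s

451 ft³/s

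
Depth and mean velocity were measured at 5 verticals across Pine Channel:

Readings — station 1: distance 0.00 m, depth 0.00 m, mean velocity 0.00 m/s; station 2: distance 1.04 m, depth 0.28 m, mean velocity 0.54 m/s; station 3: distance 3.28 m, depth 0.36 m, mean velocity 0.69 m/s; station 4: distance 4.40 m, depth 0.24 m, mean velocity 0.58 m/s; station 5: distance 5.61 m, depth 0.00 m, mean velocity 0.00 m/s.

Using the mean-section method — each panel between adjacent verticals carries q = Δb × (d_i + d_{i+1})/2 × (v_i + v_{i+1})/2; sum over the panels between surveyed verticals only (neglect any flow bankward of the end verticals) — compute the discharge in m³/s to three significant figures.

0.736 m³/s

Panel 1-2: Δb = 1.04 m, d̄ = (0.00+0.28)/2 = 0.14, v̄ = (0.00+0.54)/2 = 0.27 → q = 1.04×0.14×0.27 = 0.03931 m³/s
Panel 2-3: Δb = 2.24 m, d̄ = (0.28+0.36)/2 = 0.32, v̄ = (0.54+0.69)/2 = 0.615 → q = 2.24×0.32×0.615 = 0.4408 m³/s
Panel 3-4: Δb = 1.12 m, d̄ = (0.36+0.24)/2 = 0.3, v̄ = (0.69+0.58)/2 = 0.635 → q = 1.12×0.3×0.635 = 0.2134 m³/s
Panel 4-5: Δb = 1.21 m, d̄ = (0.24+0.00)/2 = 0.12, v̄ = (0.58+0.00)/2 = 0.29 → q = 1.21×0.12×0.29 = 0.04211 m³/s
Q = Σ q = 0.7356 m³/s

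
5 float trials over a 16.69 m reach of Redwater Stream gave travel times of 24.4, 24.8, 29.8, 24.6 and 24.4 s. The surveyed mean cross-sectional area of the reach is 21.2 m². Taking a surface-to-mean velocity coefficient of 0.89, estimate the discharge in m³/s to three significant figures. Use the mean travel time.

12.3 m³/s

t̄ = (24.4 + 24.8 + 29.8 + 24.6 + 24.4) / 5 = 25.6 s
v_surface = L / t̄ = 16.69 / 25.6 = 0.6520 m/s
v_mean = 0.89 × 0.6520 = 0.5802 m/s
Q = A × v_mean = 21.2 × 0.5802 = 12.30 m³/s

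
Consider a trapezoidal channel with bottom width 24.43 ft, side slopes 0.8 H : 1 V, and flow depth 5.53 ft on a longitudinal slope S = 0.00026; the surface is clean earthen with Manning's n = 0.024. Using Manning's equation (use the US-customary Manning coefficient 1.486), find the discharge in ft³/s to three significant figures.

410 ft³/s

A = (b + z·y)·y = (24.43 + 0.8×5.53)×5.53 = 159.6 ft²
P = b + 2y√(1+z²) = 24.43 + 2×5.53×√(1+0.8²) = 38.59 ft
R = A/P = 159.6/38.59 = 4.134 ft
Q = (1.486/n)·A·R^(2/3)·S^(1/2) = (1.486/0.024) × 159.6 × 4.134^(2/3) × 0.00026^(1/2) = 410.4 ft³/s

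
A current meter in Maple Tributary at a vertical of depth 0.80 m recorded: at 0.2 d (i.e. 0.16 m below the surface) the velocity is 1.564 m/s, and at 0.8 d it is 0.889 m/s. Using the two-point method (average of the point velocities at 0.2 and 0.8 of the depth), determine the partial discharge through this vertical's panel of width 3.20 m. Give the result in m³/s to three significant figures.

v̄ = (1.564 + 0.889) / 2 = 1.227 m/s
q = v̄ × d × w = 1.227 × 0.80 × 3.20 = 3.140 m³/s

3.14 m³/s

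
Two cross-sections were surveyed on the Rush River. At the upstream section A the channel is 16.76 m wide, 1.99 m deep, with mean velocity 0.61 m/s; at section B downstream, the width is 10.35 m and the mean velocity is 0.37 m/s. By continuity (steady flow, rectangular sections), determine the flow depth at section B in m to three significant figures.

Q = A₁V₁ = (16.76×1.99) × 0.61 = 20.34 m³/s
d₂ = Q/(b₂ V₂) = 20.34/(10.35×0.37) = 5.313 m

5.31 m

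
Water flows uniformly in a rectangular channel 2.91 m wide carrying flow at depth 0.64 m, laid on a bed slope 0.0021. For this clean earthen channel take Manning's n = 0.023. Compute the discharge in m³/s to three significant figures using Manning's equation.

2.16 m³/s

A = b·y = 2.91 × 0.64 = 1.862 m²
P = b + 2y = 2.91 + 2×0.64 = 4.190 m
R = A/P = 1.862/4.190 = 0.4445 m
Q = (1/n)·A·R^(2/3)·S^(1/2) = (1/0.023) × 1.862 × 0.4445^(2/3) × 0.0021^(1/2) = 2.161 m³/s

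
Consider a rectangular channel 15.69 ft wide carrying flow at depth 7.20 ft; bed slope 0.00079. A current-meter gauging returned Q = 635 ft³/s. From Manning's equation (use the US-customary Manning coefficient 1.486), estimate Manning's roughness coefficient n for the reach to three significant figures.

0.0179

A = b·y = 15.69 × 7.20 = 113.0 ft²
P = b + 2y = 15.69 + 2×7.20 = 30.09 ft
R = A/P = 113.0/30.09 = 3.754 ft
n = (1.486/Q)·A·R^(2/3)·S^(1/2) = (1.486/635) × 113.0 × 2.416 × 0.02811 = 0.01795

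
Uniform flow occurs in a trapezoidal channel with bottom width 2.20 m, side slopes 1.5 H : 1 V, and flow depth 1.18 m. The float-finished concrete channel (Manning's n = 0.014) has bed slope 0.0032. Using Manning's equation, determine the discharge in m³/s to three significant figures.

15.3 m³/s

A = (b + z·y)·y = (2.20 + 1.5×1.18)×1.18 = 4.685 m²
P = b + 2y√(1+z²) = 2.20 + 2×1.18×√(1+1.5²) = 6.455 m
R = A/P = 4.685/6.455 = 0.7258 m
Q = (1/n)·A·R^(2/3)·S^(1/2) = (1/0.014) × 4.685 × 0.7258^(2/3) × 0.0032^(1/2) = 15.29 m³/s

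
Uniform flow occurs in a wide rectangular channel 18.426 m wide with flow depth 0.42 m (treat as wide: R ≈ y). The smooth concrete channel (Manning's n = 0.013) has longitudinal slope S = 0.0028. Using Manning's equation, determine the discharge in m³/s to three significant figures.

17.7 m³/s

A = b·y = 18.426 × 0.42 = 7.739 m²
Wide channel: R ≈ y = 0.42 m
Q = (1/n)·A·R^(2/3)·S^(1/2) = (1/0.013) × 7.739 × 0.4200^(2/3) × 0.0028^(1/2) = 17.67 m³/s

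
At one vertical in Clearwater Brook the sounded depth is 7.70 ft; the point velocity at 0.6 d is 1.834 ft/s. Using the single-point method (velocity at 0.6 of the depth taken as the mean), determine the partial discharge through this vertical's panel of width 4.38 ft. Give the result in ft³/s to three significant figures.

v̄ = v₀.₆ = 1.834 ft/s
q = v̄ × d × w = 1.834 × 7.70 × 4.38 = 61.85 ft³/s

61.9 ft³/s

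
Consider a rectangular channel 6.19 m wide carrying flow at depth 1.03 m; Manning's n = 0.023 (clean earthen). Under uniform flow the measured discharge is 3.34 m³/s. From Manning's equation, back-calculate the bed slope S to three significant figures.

0.000205

A = b·y = 6.19 × 1.03 = 6.376 m²
P = b + 2y = 6.19 + 2×1.03 = 8.250 m
R = A/P = 6.376/8.250 = 0.7728 m
S = (Q·n / (1·A·R^(2/3)))² = (3.34×0.023 / (1×6.376×0.8421))² = 0.0002047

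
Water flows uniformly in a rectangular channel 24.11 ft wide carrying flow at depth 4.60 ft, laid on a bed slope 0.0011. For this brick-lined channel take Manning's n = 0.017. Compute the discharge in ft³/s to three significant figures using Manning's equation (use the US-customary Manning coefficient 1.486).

A = b·y = 24.11 × 4.60 = 110.9 ft²
P = b + 2y = 24.11 + 2×4.60 = 33.31 ft
R = A/P = 110.9/33.31 = 3.330 ft
Q = (1.486/n)·A·R^(2/3)·S^(1/2) = (1.486/0.017) × 110.9 × 3.330^(2/3) × 0.0011^(1/2) = 716.9 ft³/s

717 ft³/s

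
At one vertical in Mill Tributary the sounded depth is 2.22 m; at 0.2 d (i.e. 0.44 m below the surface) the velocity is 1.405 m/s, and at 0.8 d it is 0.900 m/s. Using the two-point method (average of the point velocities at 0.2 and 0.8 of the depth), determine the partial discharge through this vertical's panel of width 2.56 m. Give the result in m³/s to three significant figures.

6.55 m³/s

v̄ = (1.405 + 0.900) / 2 = 1.153 m/s
q = v̄ × d × w = 1.153 × 2.22 × 2.56 = 6.550 m³/s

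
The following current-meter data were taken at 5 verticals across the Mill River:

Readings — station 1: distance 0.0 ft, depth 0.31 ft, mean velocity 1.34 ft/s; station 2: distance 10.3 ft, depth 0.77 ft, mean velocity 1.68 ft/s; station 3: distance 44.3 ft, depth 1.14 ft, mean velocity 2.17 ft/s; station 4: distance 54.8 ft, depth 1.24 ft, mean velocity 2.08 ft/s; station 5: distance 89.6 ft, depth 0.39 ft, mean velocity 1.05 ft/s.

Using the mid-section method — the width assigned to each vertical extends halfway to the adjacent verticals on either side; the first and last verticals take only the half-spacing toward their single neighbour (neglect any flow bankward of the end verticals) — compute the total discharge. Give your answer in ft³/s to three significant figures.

w_1 = (10.3 − 0.0)/2 = 5.15 ft; q_1 = 1.34 × 0.31 × 5.15 = 2.139 ft³/s
w_2 = (44.3 − 0.0)/2 = 22.15 ft; q_2 = 1.68 × 0.77 × 22.15 = 28.65 ft³/s
w_3 = (54.8 − 10.3)/2 = 22.25 ft; q_3 = 2.17 × 1.14 × 22.25 = 55.04 ft³/s
w_4 = (89.6 − 44.3)/2 = 22.65 ft; q_4 = 2.08 × 1.24 × 22.65 = 58.42 ft³/s
w_5 = (89.6 − 54.8)/2 = 17.4 ft; q_5 = 1.05 × 0.39 × 17.4 = 7.125 ft³/s
Q = Σ qᵢ = 151.4 ft³/s

151 ft³/s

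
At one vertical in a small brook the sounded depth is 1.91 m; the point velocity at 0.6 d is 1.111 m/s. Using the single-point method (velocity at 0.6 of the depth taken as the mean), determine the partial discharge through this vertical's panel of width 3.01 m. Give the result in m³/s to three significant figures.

6.39 m³/s

v̄ = v₀.₆ = 1.111 m/s
q = v̄ × d × w = 1.111 × 1.91 × 3.01 = 6.387 m³/s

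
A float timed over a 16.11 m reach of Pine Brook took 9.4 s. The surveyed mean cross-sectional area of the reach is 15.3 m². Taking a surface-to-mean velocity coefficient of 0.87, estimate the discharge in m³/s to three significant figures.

v_surface = L / t̄ = 16.11 / 9.4 = 1.714 m/s
v_mean = 0.87 × 1.714 = 1.491 m/s
Q = A × v_mean = 15.3 × 1.491 = 22.81 m³/s

22.8 m³/s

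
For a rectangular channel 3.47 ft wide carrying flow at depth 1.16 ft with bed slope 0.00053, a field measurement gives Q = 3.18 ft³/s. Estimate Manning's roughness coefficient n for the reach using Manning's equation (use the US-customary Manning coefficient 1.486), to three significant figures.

A = b·y = 3.47 × 1.16 = 4.025 ft²
P = b + 2y = 3.47 + 2×1.16 = 5.790 ft
R = A/P = 4.025/5.790 = 0.6952 ft
n = (1.486/Q)·A·R^(2/3)·S^(1/2) = (1.486/3.18) × 4.025 × 0.7848 × 0.02302 = 0.03398

0.0340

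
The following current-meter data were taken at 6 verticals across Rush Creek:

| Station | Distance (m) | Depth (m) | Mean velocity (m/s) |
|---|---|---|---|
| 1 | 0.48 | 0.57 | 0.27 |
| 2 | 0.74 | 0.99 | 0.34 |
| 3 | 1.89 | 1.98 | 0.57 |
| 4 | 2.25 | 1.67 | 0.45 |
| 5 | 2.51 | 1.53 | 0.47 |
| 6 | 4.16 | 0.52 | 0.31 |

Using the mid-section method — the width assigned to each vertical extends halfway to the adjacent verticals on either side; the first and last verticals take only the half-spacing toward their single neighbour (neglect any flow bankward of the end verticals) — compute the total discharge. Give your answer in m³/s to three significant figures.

w_1 = (0.74 − 0.48)/2 = 0.13 m; q_1 = 0.27 × 0.57 × 0.13 = 0.02001 m³/s
w_2 = (1.89 − 0.48)/2 = 0.705 m; q_2 = 0.34 × 0.99 × 0.705 = 0.2373 m³/s
w_3 = (2.25 − 0.74)/2 = 0.755 m; q_3 = 0.57 × 1.98 × 0.755 = 0.8521 m³/s
w_4 = (2.51 − 1.89)/2 = 0.31 m; q_4 = 0.45 × 1.67 × 0.31 = 0.2330 m³/s
w_5 = (4.16 − 2.25)/2 = 0.955 m; q_5 = 0.47 × 1.53 × 0.955 = 0.6867 m³/s
w_6 = (4.16 − 2.51)/2 = 0.825 m; q_6 = 0.31 × 0.52 × 0.825 = 0.1330 m³/s
Q = Σ qᵢ = 2.162 m³/s

2.16 m³/s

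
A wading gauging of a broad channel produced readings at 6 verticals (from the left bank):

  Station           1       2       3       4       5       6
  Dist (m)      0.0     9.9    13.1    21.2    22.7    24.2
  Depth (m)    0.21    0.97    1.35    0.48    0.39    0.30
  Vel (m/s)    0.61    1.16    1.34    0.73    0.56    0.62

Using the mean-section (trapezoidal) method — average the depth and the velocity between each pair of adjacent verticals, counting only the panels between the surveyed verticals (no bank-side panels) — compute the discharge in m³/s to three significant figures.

18.2 m³/s

Panel 1-2: Δb = 9.9 m, d̄ = (0.21+0.97)/2 = 0.59, v̄ = (0.61+1.16)/2 = 0.885 → q = 9.9×0.59×0.885 = 5.169 m³/s
Panel 2-3: Δb = 3.2 m, d̄ = (0.97+1.35)/2 = 1.16, v̄ = (1.16+1.34)/2 = 1.25 → q = 3.2×1.16×1.25 = 4.640 m³/s
Panel 3-4: Δb = 8.1 m, d̄ = (1.35+0.48)/2 = 0.915, v̄ = (1.34+0.73)/2 = 1.035 → q = 8.1×0.915×1.035 = 7.671 m³/s
Panel 4-5: Δb = 1.5 m, d̄ = (0.48+0.39)/2 = 0.435, v̄ = (0.73+0.56)/2 = 0.645 → q = 1.5×0.435×0.645 = 0.4209 m³/s
Panel 5-6: Δb = 1.5 m, d̄ = (0.39+0.30)/2 = 0.345, v̄ = (0.56+0.62)/2 = 0.59 → q = 1.5×0.345×0.59 = 0.3053 m³/s
Q = Σ q = 18.21 m³/s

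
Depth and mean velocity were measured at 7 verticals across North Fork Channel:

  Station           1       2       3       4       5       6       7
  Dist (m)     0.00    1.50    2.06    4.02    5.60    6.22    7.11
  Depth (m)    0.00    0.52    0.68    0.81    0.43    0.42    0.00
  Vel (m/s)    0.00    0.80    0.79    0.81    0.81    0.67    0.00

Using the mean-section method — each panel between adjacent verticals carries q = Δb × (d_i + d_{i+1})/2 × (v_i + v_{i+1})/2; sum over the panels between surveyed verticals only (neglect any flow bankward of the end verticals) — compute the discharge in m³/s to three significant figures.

Panel 1-2: Δb = 1.5 m, d̄ = (0.00+0.52)/2 = 0.26, v̄ = (0.00+0.80)/2 = 0.4 → q = 1.5×0.26×0.4 = 0.1560 m³/s
Panel 2-3: Δb = 0.56 m, d̄ = (0.52+0.68)/2 = 0.6, v̄ = (0.80+0.79)/2 = 0.795 → q = 0.56×0.6×0.795 = 0.2671 m³/s
Panel 3-4: Δb = 1.96 m, d̄ = (0.68+0.81)/2 = 0.745, v̄ = (0.79+0.81)/2 = 0.8 → q = 1.96×0.745×0.8 = 1.168 m³/s
Panel 4-5: Δb = 1.58 m, d̄ = (0.81+0.43)/2 = 0.62, v̄ = (0.81+0.81)/2 = 0.81 → q = 1.58×0.62×0.81 = 0.7935 m³/s
Panel 5-6: Δb = 0.62 m, d̄ = (0.43+0.42)/2 = 0.425, v̄ = (0.81+0.67)/2 = 0.74 → q = 0.62×0.425×0.74 = 0.1950 m³/s
Panel 6-7: Δb = 0.89 m, d̄ = (0.42+0.00)/2 = 0.21, v̄ = (0.67+0.00)/2 = 0.335 → q = 0.89×0.21×0.335 = 0.06261 m³/s
Q = Σ q = 2.642 m³/s

2.64 m³/s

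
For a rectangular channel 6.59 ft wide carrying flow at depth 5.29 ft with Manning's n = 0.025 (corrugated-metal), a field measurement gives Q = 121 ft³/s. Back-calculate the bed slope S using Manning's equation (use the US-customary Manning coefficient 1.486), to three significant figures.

0.00133

A = b·y = 6.59 × 5.29 = 34.86 ft²
P = b + 2y = 6.59 + 2×5.29 = 17.17 ft
R = A/P = 34.86/17.17 = 2.030 ft
S = (Q·n / (1.486·A·R^(2/3)))² = (121×0.025 / (1.486×34.86×1.603))² = 0.001326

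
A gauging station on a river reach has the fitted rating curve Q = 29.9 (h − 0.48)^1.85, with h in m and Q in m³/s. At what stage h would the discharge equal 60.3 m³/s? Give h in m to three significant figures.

1.94 m

h − h₀ = (Q/C)^(1/b) = (60.3/29.9)^(1/1.85) = 1.461 m
h = 0.48 + 1.461 = 1.941 m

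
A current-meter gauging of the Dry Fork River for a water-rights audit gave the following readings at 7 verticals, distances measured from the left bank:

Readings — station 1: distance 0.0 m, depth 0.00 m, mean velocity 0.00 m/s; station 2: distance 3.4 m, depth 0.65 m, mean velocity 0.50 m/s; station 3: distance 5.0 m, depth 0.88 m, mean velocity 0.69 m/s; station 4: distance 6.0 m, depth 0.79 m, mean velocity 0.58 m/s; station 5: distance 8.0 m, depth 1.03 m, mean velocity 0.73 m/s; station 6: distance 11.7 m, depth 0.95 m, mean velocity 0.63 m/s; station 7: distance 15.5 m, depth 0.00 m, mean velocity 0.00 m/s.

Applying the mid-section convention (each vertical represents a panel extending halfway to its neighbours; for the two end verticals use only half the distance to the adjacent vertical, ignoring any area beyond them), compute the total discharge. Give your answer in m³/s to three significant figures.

6.68 m³/s

w_2 = (5.0 − 0.0)/2 = 2.5 m; q_2 = 0.50 × 0.65 × 2.5 = 0.8125 m³/s
w_3 = (6.0 − 3.4)/2 = 1.3 m; q_3 = 0.69 × 0.88 × 1.3 = 0.7894 m³/s
w_4 = (8.0 − 5.0)/2 = 1.5 m; q_4 = 0.58 × 0.79 × 1.5 = 0.6873 m³/s
w_5 = (11.7 − 6.0)/2 = 2.85 m; q_5 = 0.73 × 1.03 × 2.85 = 2.143 m³/s
w_6 = (15.5 − 8.0)/2 = 3.75 m; q_6 = 0.63 × 0.95 × 3.75 = 2.244 m³/s
Stations 1, 7 contribute zero (depth or velocity is 0).
Q = Σ qᵢ = 6.676 m³/s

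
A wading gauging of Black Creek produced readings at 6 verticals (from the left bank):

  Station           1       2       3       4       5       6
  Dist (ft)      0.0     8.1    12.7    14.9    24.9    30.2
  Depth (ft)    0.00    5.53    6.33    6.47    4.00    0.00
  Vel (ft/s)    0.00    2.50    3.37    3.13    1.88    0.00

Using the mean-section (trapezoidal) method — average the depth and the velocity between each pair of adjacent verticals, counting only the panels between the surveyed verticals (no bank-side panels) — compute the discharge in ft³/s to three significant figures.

Panel 1-2: Δb = 8.1 ft, d̄ = (0.00+5.53)/2 = 2.765, v̄ = (0.00+2.50)/2 = 1.25 → q = 8.1×2.765×1.25 = 28.00 ft³/s
Panel 2-3: Δb = 4.6 ft, d̄ = (5.53+6.33)/2 = 5.93, v̄ = (2.50+3.37)/2 = 2.935 → q = 4.6×5.93×2.935 = 80.06 ft³/s
Panel 3-4: Δb = 2.2 ft, d̄ = (6.33+6.47)/2 = 6.4, v̄ = (3.37+3.13)/2 = 3.25 → q = 2.2×6.4×3.25 = 45.76 ft³/s
Panel 4-5: Δb = 10 ft, d̄ = (6.47+4.00)/2 = 5.235, v̄ = (3.13+1.88)/2 = 2.505 → q = 10×5.235×2.505 = 131.1 ft³/s
Panel 5-6: Δb = 5.3 ft, d̄ = (4.00+0.00)/2 = 2, v̄ = (1.88+0.00)/2 = 0.94 → q = 5.3×2×0.94 = 9.964 ft³/s
Q = Σ q = 294.9 ft³/s

295 ft³/s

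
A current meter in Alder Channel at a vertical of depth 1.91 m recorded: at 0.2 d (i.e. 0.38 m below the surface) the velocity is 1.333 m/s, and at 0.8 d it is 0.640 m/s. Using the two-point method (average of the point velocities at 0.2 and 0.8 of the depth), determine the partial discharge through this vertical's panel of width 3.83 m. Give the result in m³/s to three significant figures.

v̄ = (1.333 + 0.640) / 2 = 0.9865 m/s
q = v̄ × d × w = 0.9865 × 1.91 × 3.83 = 7.217 m³/s

7.22 m³/s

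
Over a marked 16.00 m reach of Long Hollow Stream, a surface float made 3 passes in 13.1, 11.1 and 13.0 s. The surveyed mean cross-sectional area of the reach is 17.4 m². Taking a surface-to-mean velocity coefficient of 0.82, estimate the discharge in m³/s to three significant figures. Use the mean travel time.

18.4 m³/s

t̄ = (13.1 + 11.1 + 13.0) / 3 = 12.4 s
v_surface = L / t̄ = 16.00 / 12.4 = 1.290 m/s
v_mean = 0.82 × 1.290 = 1.058 m/s
Q = A × v_mean = 17.4 × 1.058 = 18.41 m³/s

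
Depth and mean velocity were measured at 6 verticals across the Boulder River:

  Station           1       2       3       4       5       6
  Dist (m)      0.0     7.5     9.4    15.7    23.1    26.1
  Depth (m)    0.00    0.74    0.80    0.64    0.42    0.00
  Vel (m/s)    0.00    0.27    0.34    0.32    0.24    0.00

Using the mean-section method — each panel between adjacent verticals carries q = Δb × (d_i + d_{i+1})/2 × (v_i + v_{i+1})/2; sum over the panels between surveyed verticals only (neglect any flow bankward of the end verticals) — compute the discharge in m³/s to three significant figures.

Panel 1-2: Δb = 7.5 m, d̄ = (0.00+0.74)/2 = 0.37, v̄ = (0.00+0.27)/2 = 0.135 → q = 7.5×0.37×0.135 = 0.3746 m³/s
Panel 2-3: Δb = 1.9 m, d̄ = (0.74+0.80)/2 = 0.77, v̄ = (0.27+0.34)/2 = 0.305 → q = 1.9×0.77×0.305 = 0.4462 m³/s
Panel 3-4: Δb = 6.3 m, d̄ = (0.80+0.64)/2 = 0.72, v̄ = (0.34+0.32)/2 = 0.33 → q = 6.3×0.72×0.33 = 1.497 m³/s
Panel 4-5: Δb = 7.4 m, d̄ = (0.64+0.42)/2 = 0.53, v̄ = (0.32+0.24)/2 = 0.28 → q = 7.4×0.53×0.28 = 1.098 m³/s
Panel 5-6: Δb = 3 m, d̄ = (0.42+0.00)/2 = 0.21, v̄ = (0.24+0.00)/2 = 0.12 → q = 3×0.21×0.12 = 0.07560 m³/s
Q = Σ q = 3.491 m³/s

3.49 m³/s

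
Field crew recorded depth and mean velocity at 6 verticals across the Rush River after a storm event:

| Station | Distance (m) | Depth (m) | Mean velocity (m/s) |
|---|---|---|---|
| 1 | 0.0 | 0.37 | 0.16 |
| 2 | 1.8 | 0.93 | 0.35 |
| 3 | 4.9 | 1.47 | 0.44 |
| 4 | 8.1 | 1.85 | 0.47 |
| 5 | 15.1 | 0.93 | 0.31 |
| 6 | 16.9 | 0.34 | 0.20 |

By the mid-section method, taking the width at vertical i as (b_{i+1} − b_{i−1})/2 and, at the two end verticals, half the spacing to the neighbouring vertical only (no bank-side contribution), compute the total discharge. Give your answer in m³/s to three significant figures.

w_1 = (1.8 − 0.0)/2 = 0.9 m; q_1 = 0.16 × 0.37 × 0.9 = 0.05328 m³/s
w_2 = (4.9 − 0.0)/2 = 2.45 m; q_2 = 0.35 × 0.93 × 2.45 = 0.7975 m³/s
w_3 = (8.1 − 1.8)/2 = 3.15 m; q_3 = 0.44 × 1.47 × 3.15 = 2.037 m³/s
w_4 = (15.1 − 4.9)/2 = 5.1 m; q_4 = 0.47 × 1.85 × 5.1 = 4.434 m³/s
w_5 = (16.9 − 8.1)/2 = 4.4 m; q_5 = 0.31 × 0.93 × 4.4 = 1.269 m³/s
w_6 = (16.9 − 15.1)/2 = 0.9 m; q_6 = 0.20 × 0.34 × 0.9 = 0.06120 m³/s
Q = Σ qᵢ = 8.652 m³/s

8.65 m³/s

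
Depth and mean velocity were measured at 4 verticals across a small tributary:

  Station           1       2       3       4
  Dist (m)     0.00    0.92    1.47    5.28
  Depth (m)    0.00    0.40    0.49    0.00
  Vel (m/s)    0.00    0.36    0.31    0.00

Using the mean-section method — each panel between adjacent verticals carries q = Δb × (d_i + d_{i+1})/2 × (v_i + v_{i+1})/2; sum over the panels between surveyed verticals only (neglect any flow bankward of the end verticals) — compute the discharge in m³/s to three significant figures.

0.260 m³/s

Panel 1-2: Δb = 0.92 m, d̄ = (0.00+0.40)/2 = 0.2, v̄ = (0.00+0.36)/2 = 0.18 → q = 0.92×0.2×0.18 = 0.03312 m³/s
Panel 2-3: Δb = 0.55 m, d̄ = (0.40+0.49)/2 = 0.445, v̄ = (0.36+0.31)/2 = 0.335 → q = 0.55×0.445×0.335 = 0.08199 m³/s
Panel 3-4: Δb = 3.81 m, d̄ = (0.49+0.00)/2 = 0.245, v̄ = (0.31+0.00)/2 = 0.155 → q = 3.81×0.245×0.155 = 0.1447 m³/s
Q = Σ q = 0.2598 m³/s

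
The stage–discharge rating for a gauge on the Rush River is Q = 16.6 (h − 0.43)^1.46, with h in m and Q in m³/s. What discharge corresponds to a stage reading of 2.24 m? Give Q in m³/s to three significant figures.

39.5 m³/s

Q = 16.6 × (2.24 − 0.43)^1.46 = 16.6 × 1.81^1.46 = 39.47 m³/s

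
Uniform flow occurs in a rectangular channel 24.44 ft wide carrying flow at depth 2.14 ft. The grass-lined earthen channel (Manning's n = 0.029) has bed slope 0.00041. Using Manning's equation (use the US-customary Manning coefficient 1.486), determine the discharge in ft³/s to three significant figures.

A = b·y = 24.44 × 2.14 = 52.30 ft²
P = b + 2y = 24.44 + 2×2.14 = 28.72 ft
R = A/P = 52.30/28.72 = 1.821 ft
Q = (1.486/n)·A·R^(2/3)·S^(1/2) = (1.486/0.029) × 52.30 × 1.821^(2/3) × 0.00041^(1/2) = 80.92 ft³/s

80.9 ft³/s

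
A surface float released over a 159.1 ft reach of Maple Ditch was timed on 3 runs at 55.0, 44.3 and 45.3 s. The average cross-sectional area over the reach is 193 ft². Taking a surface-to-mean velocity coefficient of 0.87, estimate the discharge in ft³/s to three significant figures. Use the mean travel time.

554 ft³/s

t̄ = (55.0 + 44.3 + 45.3) / 3 = 48.2 s
v_surface = L / t̄ = 159.1 / 48.2 = 3.301 ft/s
v_mean = 0.87 × 3.301 = 2.872 ft/s
Q = A × v_mean = 193 × 2.872 = 554.2 ft³/s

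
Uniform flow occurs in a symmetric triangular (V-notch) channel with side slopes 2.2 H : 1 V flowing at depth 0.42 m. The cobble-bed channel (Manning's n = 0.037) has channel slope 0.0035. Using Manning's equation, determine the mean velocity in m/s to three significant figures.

A = z·y² = 2.2×0.42² = 0.3881 m²
P = 2y√(1+z²) = 2×0.42×√(1+2.2²) = 2.030 m
R = A/P = 0.3881/2.030 = 0.1912 m
Q = (1/n)·A·R^(2/3)·S^(1/2) = (1/0.037) × 0.3881 × 0.1912^(2/3) × 0.0035^(1/2) = 0.2059 m³/s
V = Q/A = 0.2059/0.3881 = 0.5306 m/s

0.531 m/s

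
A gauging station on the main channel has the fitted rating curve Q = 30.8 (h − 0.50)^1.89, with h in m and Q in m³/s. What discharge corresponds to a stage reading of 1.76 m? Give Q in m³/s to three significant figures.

Q = 30.8 × (1.76 − 0.50)^1.89 = 30.8 × 1.26^1.89 = 47.67 m³/s

47.7 m³/s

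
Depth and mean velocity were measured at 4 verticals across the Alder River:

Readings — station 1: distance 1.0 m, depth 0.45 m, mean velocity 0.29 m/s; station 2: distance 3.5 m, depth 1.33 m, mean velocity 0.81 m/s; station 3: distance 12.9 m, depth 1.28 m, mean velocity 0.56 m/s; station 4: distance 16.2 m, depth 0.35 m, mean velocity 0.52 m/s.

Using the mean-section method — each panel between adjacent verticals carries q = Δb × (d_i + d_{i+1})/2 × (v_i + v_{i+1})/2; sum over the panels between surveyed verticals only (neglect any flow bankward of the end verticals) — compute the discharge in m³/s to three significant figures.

11.1 m³/s

Panel 1-2: Δb = 2.5 m, d̄ = (0.45+1.33)/2 = 0.89, v̄ = (0.29+0.81)/2 = 0.55 → q = 2.5×0.89×0.55 = 1.224 m³/s
Panel 2-3: Δb = 9.4 m, d̄ = (1.33+1.28)/2 = 1.305, v̄ = (0.81+0.56)/2 = 0.685 → q = 9.4×1.305×0.685 = 8.403 m³/s
Panel 3-4: Δb = 3.3 m, d̄ = (1.28+0.35)/2 = 0.815, v̄ = (0.56+0.52)/2 = 0.54 → q = 3.3×0.815×0.54 = 1.452 m³/s
Q = Σ q = 11.08 m³/s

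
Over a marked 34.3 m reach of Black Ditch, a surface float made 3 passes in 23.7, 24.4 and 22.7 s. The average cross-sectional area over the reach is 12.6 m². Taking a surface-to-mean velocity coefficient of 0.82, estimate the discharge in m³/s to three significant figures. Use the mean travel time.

15.0 m³/s

t̄ = (23.7 + 24.4 + 22.7) / 3 = 23.6 s
v_surface = L / t̄ = 34.3 / 23.6 = 1.453 m/s
v_mean = 0.82 × 1.453 = 1.192 m/s
Q = A × v_mean = 12.6 × 1.192 = 15.02 m³/s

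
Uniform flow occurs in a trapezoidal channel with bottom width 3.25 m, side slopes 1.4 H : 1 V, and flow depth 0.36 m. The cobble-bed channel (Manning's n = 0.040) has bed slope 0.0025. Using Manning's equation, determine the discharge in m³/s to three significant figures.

A = (b + z·y)·y = (3.25 + 1.4×0.36)×0.36 = 1.351 m²
P = b + 2y√(1+z²) = 3.25 + 2×0.36×√(1+1.4²) = 4.489 m
R = A/P = 1.351/4.489 = 0.3011 m
Q = (1/n)·A·R^(2/3)·S^(1/2) = (1/0.040) × 1.351 × 0.3011^(2/3) × 0.0025^(1/2) = 0.7588 m³/s

0.759 m³/s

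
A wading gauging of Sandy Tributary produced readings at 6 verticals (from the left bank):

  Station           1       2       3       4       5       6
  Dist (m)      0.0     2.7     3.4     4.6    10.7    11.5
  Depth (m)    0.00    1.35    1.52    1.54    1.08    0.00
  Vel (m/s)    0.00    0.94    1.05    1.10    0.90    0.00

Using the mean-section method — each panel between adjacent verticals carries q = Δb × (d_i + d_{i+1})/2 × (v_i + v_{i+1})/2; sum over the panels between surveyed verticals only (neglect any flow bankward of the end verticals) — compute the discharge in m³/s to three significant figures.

12.0 m³/s

Panel 1-2: Δb = 2.7 m, d̄ = (0.00+1.35)/2 = 0.675, v̄ = (0.00+0.94)/2 = 0.47 → q = 2.7×0.675×0.47 = 0.8566 m³/s
Panel 2-3: Δb = 0.7 m, d̄ = (1.35+1.52)/2 = 1.435, v̄ = (0.94+1.05)/2 = 0.995 → q = 0.7×1.435×0.995 = 0.9995 m³/s
Panel 3-4: Δb = 1.2 m, d̄ = (1.52+1.54)/2 = 1.53, v̄ = (1.05+1.10)/2 = 1.075 → q = 1.2×1.53×1.075 = 1.974 m³/s
Panel 4-5: Δb = 6.1 m, d̄ = (1.54+1.08)/2 = 1.31, v̄ = (1.10+0.90)/2 = 1 → q = 6.1×1.31×1 = 7.991 m³/s
Panel 5-6: Δb = 0.8 m, d̄ = (1.08+0.00)/2 = 0.54, v̄ = (0.90+0.00)/2 = 0.45 → q = 0.8×0.54×0.45 = 0.1944 m³/s
Q = Σ q = 12.02 m³/s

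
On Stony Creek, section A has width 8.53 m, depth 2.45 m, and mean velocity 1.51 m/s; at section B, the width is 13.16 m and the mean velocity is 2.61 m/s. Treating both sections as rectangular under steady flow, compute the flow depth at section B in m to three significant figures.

0.919 m

Q = A₁V₁ = (8.53×2.45) × 1.51 = 31.56 m³/s
d₂ = Q/(b₂ V₂) = 31.56/(13.16×2.61) = 0.9187 m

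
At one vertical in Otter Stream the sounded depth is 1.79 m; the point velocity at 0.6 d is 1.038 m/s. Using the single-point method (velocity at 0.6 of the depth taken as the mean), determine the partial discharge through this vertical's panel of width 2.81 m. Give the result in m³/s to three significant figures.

v̄ = v₀.₆ = 1.038 m/s
q = v̄ × d × w = 1.038 × 1.79 × 2.81 = 5.221 m³/s

5.22 m³/s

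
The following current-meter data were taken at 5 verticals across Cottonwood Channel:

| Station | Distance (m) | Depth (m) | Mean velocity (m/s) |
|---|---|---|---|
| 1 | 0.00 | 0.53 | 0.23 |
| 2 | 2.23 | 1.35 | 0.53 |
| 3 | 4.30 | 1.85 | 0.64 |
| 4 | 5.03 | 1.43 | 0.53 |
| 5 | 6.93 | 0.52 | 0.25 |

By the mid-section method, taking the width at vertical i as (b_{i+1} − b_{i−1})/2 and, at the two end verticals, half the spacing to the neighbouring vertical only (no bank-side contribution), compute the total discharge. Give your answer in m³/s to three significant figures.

w_1 = (2.23 − 0.00)/2 = 1.115 m; q_1 = 0.23 × 0.53 × 1.115 = 0.1359 m³/s
w_2 = (4.30 − 0.00)/2 = 2.15 m; q_2 = 0.53 × 1.35 × 2.15 = 1.538 m³/s
w_3 = (5.03 − 2.23)/2 = 1.4 m; q_3 = 0.64 × 1.85 × 1.4 = 1.658 m³/s
w_4 = (6.93 − 4.30)/2 = 1.315 m; q_4 = 0.53 × 1.43 × 1.315 = 0.9966 m³/s
w_5 = (6.93 − 5.03)/2 = 0.95 m; q_5 = 0.25 × 0.52 × 0.95 = 0.1235 m³/s
Q = Σ qᵢ = 4.452 m³/s

4.45 m³/s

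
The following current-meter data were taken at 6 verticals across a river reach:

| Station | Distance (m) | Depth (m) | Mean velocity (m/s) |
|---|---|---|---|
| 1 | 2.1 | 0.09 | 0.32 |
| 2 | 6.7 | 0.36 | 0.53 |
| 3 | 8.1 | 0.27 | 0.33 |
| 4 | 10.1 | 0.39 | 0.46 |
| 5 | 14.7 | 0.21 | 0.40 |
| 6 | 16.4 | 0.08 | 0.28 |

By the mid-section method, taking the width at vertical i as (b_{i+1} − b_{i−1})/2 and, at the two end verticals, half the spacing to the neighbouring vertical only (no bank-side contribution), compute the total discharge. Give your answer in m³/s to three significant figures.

1.67 m³/s

w_1 = (6.7 − 2.1)/2 = 2.3 m; q_1 = 0.32 × 0.09 × 2.3 = 0.06624 m³/s
w_2 = (8.1 − 2.1)/2 = 3 m; q_2 = 0.53 × 0.36 × 3 = 0.5724 m³/s
w_3 = (10.1 − 6.7)/2 = 1.7 m; q_3 = 0.33 × 0.27 × 1.7 = 0.1515 m³/s
w_4 = (14.7 − 8.1)/2 = 3.3 m; q_4 = 0.46 × 0.39 × 3.3 = 0.5920 m³/s
w_5 = (16.4 − 10.1)/2 = 3.15 m; q_5 = 0.40 × 0.21 × 3.15 = 0.2646 m³/s
w_6 = (16.4 − 14.7)/2 = 0.85 m; q_6 = 0.28 × 0.08 × 0.85 = 0.01904 m³/s
Q = Σ qᵢ = 1.666 m³/s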